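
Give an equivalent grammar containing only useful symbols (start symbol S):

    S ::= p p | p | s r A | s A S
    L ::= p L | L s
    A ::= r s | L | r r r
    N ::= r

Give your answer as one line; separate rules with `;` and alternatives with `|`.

Generating nonterminals: {A, N, S}.
Reachable from S after that: {A, S}.
Removed useless symbols: {L, N} and every production mentioning them.

S ::= p p | p | s r A | s A S; A ::= r s | r r r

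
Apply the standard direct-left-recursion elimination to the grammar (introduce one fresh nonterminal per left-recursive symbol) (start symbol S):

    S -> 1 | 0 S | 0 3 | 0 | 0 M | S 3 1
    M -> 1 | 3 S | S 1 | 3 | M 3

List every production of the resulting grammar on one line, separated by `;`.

S, M are directly left-recursive.
For S: α = {3 1}, β = {1, 0 S, 0 3, 0, 0 M}. Rewrite as S → β S' and S' → α S' | ε.
For M: α = {3}, β = {1, 3 S, S 1, 3}. Rewrite as M → β M' and M' → α M' | ε.

S -> 1 S' | 0 S S' | 0 3 S' | 0 S' | 0 M S'; M -> 1 M' | 3 S M' | S 1 M' | 3 M'; S' -> 3 1 S' | ε; M' -> 3 M' | ε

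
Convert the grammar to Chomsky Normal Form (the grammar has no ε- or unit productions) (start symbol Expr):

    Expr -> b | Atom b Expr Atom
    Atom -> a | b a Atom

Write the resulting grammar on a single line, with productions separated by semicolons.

Introduce a nonterminal for each terminal appearing in a rule of length ≥ 2: X1 → b, X2 → a.
Binarize each right-hand side of length ≥ 3 by chaining fresh nonterminals (Y1, Y2, …): affected rules were Expr → Atom X1 Expr Atom; Atom → X1 X2 Atom.

Expr -> b | Atom Y1; Atom -> a | X1 Y3; X1 -> b; X2 -> a; Y1 -> X1 Y2; Y2 -> Expr Atom; Y3 -> X2 Atom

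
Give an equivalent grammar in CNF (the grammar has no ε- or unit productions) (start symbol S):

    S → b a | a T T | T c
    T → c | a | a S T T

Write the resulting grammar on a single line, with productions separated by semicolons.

Introduce a nonterminal for each terminal appearing in a rule of length ≥ 2: X1 → b, X2 → a, X3 → c.
Binarize each right-hand side of length ≥ 3 by chaining fresh nonterminals (Y1, Y2, …): affected rules were S → X2 T T; T → X2 S T T.

S → X1 X2 | X2 Y1 | T X3; T → c | a | X2 Y2; X1 → b; X2 → a; X3 → c; Y1 → T T; Y2 → S Y3; Y3 → T T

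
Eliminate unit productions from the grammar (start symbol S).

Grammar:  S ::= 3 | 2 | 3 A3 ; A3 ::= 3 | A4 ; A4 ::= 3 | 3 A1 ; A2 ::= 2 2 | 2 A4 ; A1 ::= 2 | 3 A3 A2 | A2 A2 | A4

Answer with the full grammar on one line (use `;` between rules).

Unit pairs: A1 ⇒* {A4}; A3 ⇒* {A4}.
Replace each nonterminal's rules with the union of the non-unit rules of every nonterminal it unit-derives.

S ::= 3 | 2 | 3 A3; A3 ::= 3 | 3 A1; A4 ::= 3 | 3 A1; A2 ::= 2 2 | 2 A4; A1 ::= 3 | 3 A1 | 2 | 3 A3 A2 | A2 A2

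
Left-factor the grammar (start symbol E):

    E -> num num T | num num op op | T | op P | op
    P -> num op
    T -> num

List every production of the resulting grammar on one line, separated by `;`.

E has alternatives sharing prefix 'num num': factor to E → num num E' with E' → T | op op.
E has alternatives sharing prefix 'op': factor to E → op E'' with E'' → P | ε.

E -> T | num num E' | op E''; P -> num op; T -> num; E' -> T | op op; E'' -> P | ε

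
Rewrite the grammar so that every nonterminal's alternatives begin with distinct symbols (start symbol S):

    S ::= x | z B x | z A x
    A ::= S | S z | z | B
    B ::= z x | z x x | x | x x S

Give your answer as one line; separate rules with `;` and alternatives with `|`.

S ::= x | z S'; A ::= z | B | S A'; B ::= z x B' | x B''; S' ::= B x | A x; A' ::= ε | z; B' ::= ε | x; B'' ::= ε | x S

S has alternatives sharing prefix 'z': factor to S → z S' with S' → B x | A x.
A has alternatives sharing prefix 'S': factor to A → S A' with A' → ε | z.
B has alternatives sharing prefix 'z x': factor to B → z x B' with B' → ε | x.
B has alternatives sharing prefix 'x': factor to B → x B'' with B'' → ε | x S.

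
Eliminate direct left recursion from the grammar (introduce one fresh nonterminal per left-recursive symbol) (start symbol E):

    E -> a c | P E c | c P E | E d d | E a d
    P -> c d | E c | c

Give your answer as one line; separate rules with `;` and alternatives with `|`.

E is directly left-recursive.
For E: α = {d d, a d}, β = {a c, P E c, c P E}. Rewrite as E → β E' and E' → α E' | ε.

E -> a c E' | P E c E' | c P E E'; P -> c d | E c | c; E' -> d d E' | a d E' | eps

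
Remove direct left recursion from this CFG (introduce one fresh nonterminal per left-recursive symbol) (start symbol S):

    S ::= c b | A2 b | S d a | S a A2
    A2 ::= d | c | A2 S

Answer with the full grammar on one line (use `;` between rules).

Left recursion appears on S, A2.
For S: α = {d a, a A2}, β = {c b, A2 b}. Rewrite as S → β S' and S' → α S' | ε.
For A2: α = {S}, β = {d, c}. Rewrite as A2 → β A2' and A2' → α A2' | ε.

S ::= c b S' | A2 b S'; A2 ::= d A2' | c A2'; S' ::= d a S' | a A2 S' | eps; A2' ::= S A2' | eps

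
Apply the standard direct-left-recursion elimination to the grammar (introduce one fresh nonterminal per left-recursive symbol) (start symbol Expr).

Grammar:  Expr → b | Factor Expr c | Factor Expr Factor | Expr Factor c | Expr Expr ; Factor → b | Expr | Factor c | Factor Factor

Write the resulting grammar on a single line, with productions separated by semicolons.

Expr → b Expr1 | Factor Expr c Expr1 | Factor Expr Factor Expr1; Factor → b Factor1 | Expr Factor1; Expr1 → Factor c Expr1 | Expr Expr1 | ε; Factor1 → c Factor1 | Factor Factor1 | ε

Directly left-recursive nonterminals: Expr, Factor.
For Expr: α = {Factor c, Expr}, β = {b, Factor Expr c, Factor Expr Factor}. Rewrite as Expr → β Expr1 and Expr1 → α Expr1 | ε.
For Factor: α = {c, Factor}, β = {b, Expr}. Rewrite as Factor → β Factor1 and Factor1 → α Factor1 | ε.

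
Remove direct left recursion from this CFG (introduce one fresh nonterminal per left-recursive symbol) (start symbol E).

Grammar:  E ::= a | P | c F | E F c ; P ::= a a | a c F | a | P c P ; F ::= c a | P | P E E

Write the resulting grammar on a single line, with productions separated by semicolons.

Left recursion appears on E, P.
For E: α = {F c}, β = {a, P, c F}. Rewrite as E → β E' and E' → α E' | ε.
For P: α = {c P}, β = {a a, a c F, a}. Rewrite as P → β P' and P' → α P' | ε.

E ::= a E' | P E' | c F E'; P ::= a a P' | a c F P' | a P'; F ::= c a | P | P E E; E' ::= F c E' | ε; P' ::= c P P' | ε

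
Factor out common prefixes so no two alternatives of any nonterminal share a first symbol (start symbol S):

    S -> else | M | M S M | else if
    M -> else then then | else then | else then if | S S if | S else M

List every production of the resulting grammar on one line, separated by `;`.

S -> else S' | M S''; M -> else then M' | S M''; S' -> ε | if; S'' -> ε | S M; M' -> then | ε | if; M'' -> S if | else M

S has alternatives sharing prefix 'else': factor to S → else S' with S' → ε | if.
S has alternatives sharing prefix 'M': factor to S → M S'' with S'' → ε | S M.
M has alternatives sharing prefix 'else then': factor to M → else then M' with M' → then | ε | if.
M has alternatives sharing prefix 'S': factor to M → S M'' with M'' → S if | else M.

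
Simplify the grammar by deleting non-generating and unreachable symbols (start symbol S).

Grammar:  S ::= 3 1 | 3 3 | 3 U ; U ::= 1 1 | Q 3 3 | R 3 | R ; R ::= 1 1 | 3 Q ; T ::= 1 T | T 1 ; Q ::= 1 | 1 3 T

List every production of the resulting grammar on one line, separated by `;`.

S ::= 3 1 | 3 3 | 3 U; U ::= 1 1 | Q 3 3 | R 3 | R; R ::= 1 1 | 3 Q; Q ::= 1

Generating nonterminals: {Q, R, S, U}.
Reachable from S after that: {Q, R, S, U}.
Removed useless symbols: {T} and every production mentioning them.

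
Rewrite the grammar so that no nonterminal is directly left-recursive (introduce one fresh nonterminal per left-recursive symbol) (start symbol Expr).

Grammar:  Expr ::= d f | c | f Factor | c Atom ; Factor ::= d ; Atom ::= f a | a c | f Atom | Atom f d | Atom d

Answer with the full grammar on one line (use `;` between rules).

Expr ::= d f | c | f Factor | c Atom; Factor ::= d; Atom ::= f a Atom1 | a c Atom1 | f Atom Atom1; Atom1 ::= f d Atom1 | d Atom1 | ε

Directly left-recursive nonterminal: Atom.
For Atom: α = {f d, d}, β = {f a, a c, f Atom}. Rewrite as Atom → β Atom1 and Atom1 → α Atom1 | ε.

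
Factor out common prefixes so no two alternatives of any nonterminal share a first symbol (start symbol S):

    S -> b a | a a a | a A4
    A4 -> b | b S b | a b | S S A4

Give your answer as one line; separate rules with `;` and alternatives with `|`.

S has alternatives sharing prefix 'a': factor to S → a S' with S' → a a | A4.
A4 has alternatives sharing prefix 'b': factor to A4 → b A4' with A4' → ε | S b.

S -> b a | a S'; A4 -> a b | S S A4 | b A4'; S' -> a a | A4; A4' -> ε | S b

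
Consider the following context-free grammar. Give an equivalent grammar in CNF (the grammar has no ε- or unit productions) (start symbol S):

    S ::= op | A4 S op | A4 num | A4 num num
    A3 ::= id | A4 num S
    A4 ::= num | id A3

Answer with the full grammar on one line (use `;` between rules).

Introduce a nonterminal for each terminal appearing in a rule of length ≥ 2: X1 → op, X2 → num, X3 → id.
Binarize each right-hand side of length ≥ 3 by chaining fresh nonterminals (Y1, Y2, …): affected rules were S → A4 S X1; S → A4 X2 X2; A3 → A4 X2 S.

S ::= op | A4 Y1 | A4 X2 | A4 Y2; A3 ::= id | A4 Y3; A4 ::= num | X3 A3; X1 ::= op; X2 ::= num; X3 ::= id; Y1 ::= S X1; Y2 ::= X2 X2; Y3 ::= X2 S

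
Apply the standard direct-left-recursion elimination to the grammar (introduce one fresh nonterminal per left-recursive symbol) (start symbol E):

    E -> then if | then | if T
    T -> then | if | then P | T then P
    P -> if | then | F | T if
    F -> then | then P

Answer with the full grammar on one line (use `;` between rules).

E -> then if | then | if T; T -> then T' | if T' | then P T'; P -> if | then | F | T if; F -> then | then P; T' -> then P T' | ε

Directly left-recursive nonterminal: T.
For T: α = {then P}, β = {then, if, then P}. Rewrite as T → β T' and T' → α T' | ε.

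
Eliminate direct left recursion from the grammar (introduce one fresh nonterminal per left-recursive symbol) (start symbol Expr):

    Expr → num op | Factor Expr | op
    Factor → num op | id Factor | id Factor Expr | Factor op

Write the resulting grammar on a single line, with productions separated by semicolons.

Directly left-recursive nonterminal: Factor.
For Factor: α = {op}, β = {num op, id Factor, id Factor Expr}. Rewrite as Factor → β Factor1 and Factor1 → α Factor1 | ε.

Expr → num op | Factor Expr | op; Factor → num op Factor1 | id Factor Factor1 | id Factor Expr Factor1; Factor1 → op Factor1 | epsilon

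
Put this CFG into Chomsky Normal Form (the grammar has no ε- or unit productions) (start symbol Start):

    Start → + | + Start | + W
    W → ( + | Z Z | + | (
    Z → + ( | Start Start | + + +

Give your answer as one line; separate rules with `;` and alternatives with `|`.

Introduce a nonterminal for each terminal appearing in a rule of length ≥ 2: X1 → +, X2 → (.
Binarize each right-hand side of length ≥ 3 by chaining fresh nonterminals (Y1, Y2, …): affected rules were Z → X1 X1 X1.

Start → + | X1 Start | X1 W; W → X2 X1 | Z Z | + | (; Z → X1 X2 | Start Start | X1 Y1; X1 → +; X2 → (; Y1 → X1 X1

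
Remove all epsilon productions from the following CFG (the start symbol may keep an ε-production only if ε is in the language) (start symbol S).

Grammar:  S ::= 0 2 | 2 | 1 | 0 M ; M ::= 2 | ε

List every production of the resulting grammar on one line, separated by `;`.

S ::= 0 2 | 2 | 1 | 0 M | 0; M ::= 2

Nullable set = {M}.
ε ∉ L(G), so no ε-production is kept.
Expand every rule over subsets of its nullable positions: S → 0 M gives 0 M | 0.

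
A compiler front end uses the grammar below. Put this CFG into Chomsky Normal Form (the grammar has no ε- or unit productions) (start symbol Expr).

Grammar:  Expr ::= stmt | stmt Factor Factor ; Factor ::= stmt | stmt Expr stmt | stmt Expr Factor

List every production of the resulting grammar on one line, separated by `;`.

Introduce a nonterminal for each terminal appearing in a rule of length ≥ 2: X1 → stmt.
Binarize each right-hand side of length ≥ 3 by chaining fresh nonterminals (Y1, Y2, …): affected rules were Expr → X1 Factor Factor; Factor → X1 Expr X1; Factor → X1 Expr Factor.

Expr ::= stmt | X1 Y1; Factor ::= stmt | X1 Y2 | X1 Y3; X1 ::= stmt; Y1 ::= Factor Factor; Y2 ::= Expr X1; Y3 ::= Expr Factor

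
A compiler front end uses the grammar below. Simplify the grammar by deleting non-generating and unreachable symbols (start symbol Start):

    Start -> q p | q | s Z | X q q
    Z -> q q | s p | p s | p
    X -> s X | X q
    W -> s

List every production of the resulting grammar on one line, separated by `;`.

Generating nonterminals: {Start, W, Z}.
Reachable from Start after that: {Start, Z}.
Removed useless symbols: {W, X} and every production mentioning them.

Start -> q p | q | s Z; Z -> q q | s p | p s | p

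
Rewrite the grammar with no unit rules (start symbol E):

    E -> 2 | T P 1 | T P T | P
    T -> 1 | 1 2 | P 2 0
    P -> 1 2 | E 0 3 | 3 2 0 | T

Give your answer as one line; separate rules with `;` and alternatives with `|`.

E -> 2 | T P 1 | T P T | 1 2 | E 0 3 | 3 2 0 | 1 | P 2 0; T -> 1 | 1 2 | P 2 0; P -> 1 2 | E 0 3 | 3 2 0 | 1 | P 2 0

Unit pairs: E ⇒* {P, T}; P ⇒* {T}.
Replace each nonterminal's rules with the union of the non-unit rules of every nonterminal it unit-derives.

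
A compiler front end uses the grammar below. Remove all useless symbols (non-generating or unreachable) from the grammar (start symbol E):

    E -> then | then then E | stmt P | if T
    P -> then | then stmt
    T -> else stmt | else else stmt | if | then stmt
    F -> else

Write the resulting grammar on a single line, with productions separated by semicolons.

Generating nonterminals: {E, F, P, T}.
Reachable from E after that: {E, P, T}.
Removed useless symbols: {F} and every production mentioning them.

E -> then | then then E | stmt P | if T; P -> then | then stmt; T -> else stmt | else else stmt | if | then stmt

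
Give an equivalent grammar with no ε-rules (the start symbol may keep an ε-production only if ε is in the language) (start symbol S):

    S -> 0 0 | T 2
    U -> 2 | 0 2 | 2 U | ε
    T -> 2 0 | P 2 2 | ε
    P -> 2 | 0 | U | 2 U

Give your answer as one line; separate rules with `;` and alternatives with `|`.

S -> 0 0 | T 2 | 2; U -> 2 | 0 2 | 2 U; T -> 2 0 | P 2 2 | 2 2; P -> 2 | 0 | U | 2 U

Nullable set = {P, T, U}.
ε ∉ L(G), so no ε-production is kept.
Add the nullable-subset variants: S → T 2 gives T 2 | 2. T → P 2 2 gives P 2 2 | 2 2.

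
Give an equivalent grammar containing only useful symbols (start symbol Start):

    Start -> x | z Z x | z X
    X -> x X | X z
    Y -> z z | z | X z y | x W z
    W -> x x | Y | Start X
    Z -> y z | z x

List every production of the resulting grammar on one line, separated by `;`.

Start -> x | z Z x; Z -> y z | z x

Generating nonterminals: {Start, W, Y, Z}.
Reachable from Start after that: {Start, Z}.
Removed useless symbols: {W, X, Y} and every production mentioning them.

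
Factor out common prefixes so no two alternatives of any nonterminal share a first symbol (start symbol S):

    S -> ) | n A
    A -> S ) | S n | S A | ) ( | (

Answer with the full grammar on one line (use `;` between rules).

S -> ) | n A; A -> ) ( | ( | S A'; A' -> ) | n | A

A has alternatives sharing prefix 'S': factor to A → S A' with A' → ) | n | A.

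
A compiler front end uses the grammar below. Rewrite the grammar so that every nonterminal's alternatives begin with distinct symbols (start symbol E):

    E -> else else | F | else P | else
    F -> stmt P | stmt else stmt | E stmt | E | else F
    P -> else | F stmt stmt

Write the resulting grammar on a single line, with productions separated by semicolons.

E -> F | else E'; F -> else F | stmt F' | E F''; P -> else | F stmt stmt; E' -> else | P | ε; F' -> P | else stmt; F'' -> stmt | ε

E has alternatives sharing prefix 'else': factor to E → else E' with E' → else | P | ε.
F has alternatives sharing prefix 'stmt': factor to F → stmt F' with F' → P | else stmt.
F has alternatives sharing prefix 'E': factor to F → E F'' with F'' → stmt | ε.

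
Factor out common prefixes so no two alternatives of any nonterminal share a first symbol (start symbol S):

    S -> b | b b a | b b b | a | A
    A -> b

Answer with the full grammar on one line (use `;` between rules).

S -> a | A | b S'; A -> b; S' -> ε | b S''; S'' -> a | b

S has alternatives sharing prefix 'b': factor to S → b S' with S' → ε | b a | b b.
S' has alternatives sharing prefix 'b': factor to S' → b S'' with S'' → a | b.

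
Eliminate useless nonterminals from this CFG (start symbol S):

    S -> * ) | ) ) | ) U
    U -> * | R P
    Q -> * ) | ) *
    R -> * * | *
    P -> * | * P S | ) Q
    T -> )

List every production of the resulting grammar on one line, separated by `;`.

S -> * ) | ) ) | ) U; U -> * | R P; Q -> * ) | ) *; R -> * * | *; P -> * | * P S | ) Q

Generating nonterminals: {P, Q, R, S, T, U}.
Reachable from S after that: {P, Q, R, S, U}.
Removed useless symbols: {T} and every production mentioning them.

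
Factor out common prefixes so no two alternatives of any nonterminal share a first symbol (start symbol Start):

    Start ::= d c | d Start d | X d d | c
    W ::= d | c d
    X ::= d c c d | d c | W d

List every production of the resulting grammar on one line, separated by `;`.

Start has alternatives sharing prefix 'd': factor to Start → d Start1 with Start1 → c | Start d.
X has alternatives sharing prefix 'd c': factor to X → d c X1 with X1 → c d | ε.

Start ::= X d d | c | d Start1; W ::= d | c d; X ::= W d | d c X1; Start1 ::= c | Start d; X1 ::= c d | epsilon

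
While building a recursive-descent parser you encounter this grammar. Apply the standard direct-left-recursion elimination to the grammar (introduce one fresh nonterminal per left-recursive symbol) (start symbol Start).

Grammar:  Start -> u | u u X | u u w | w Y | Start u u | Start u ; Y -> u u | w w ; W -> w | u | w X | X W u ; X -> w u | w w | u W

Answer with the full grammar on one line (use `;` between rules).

Start is directly left-recursive.
For Start: α = {u u, u}, β = {u, u u X, u u w, w Y}. Rewrite as Start → β Start1 and Start1 → α Start1 | ε.

Start -> u Start1 | u u X Start1 | u u w Start1 | w Y Start1; Y -> u u | w w; W -> w | u | w X | X W u; X -> w u | w w | u W; Start1 -> u u Start1 | u Start1 | ε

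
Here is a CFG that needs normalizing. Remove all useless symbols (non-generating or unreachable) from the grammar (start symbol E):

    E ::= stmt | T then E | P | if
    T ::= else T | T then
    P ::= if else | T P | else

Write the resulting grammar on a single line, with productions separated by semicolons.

Generating nonterminals: {E, P}.
Reachable from E after that: {E, P}.
Removed useless symbols: {T} and every production mentioning them.

E ::= stmt | P | if; P ::= if else | else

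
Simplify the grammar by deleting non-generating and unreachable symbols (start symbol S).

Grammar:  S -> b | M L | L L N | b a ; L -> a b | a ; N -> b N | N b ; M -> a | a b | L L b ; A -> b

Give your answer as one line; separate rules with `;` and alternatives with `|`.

Generating nonterminals: {A, L, M, S}.
Reachable from S after that: {L, M, S}.
Removed useless symbols: {A, N} and every production mentioning them.

S -> b | M L | b a; L -> a b | a; M -> a | a b | L L b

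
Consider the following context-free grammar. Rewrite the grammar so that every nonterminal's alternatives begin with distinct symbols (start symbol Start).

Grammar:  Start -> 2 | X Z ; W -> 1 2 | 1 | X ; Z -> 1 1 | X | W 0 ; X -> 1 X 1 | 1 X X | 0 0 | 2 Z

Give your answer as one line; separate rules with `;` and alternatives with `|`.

Start -> 2 | X Z; W -> X | 1 W1; Z -> 1 1 | X | W 0; X -> 0 0 | 2 Z | 1 X X1; W1 -> 2 | ε; X1 -> 1 | X

W has alternatives sharing prefix '1': factor to W → 1 W1 with W1 → 2 | ε.
X has alternatives sharing prefix '1 X': factor to X → 1 X X1 with X1 → 1 | X.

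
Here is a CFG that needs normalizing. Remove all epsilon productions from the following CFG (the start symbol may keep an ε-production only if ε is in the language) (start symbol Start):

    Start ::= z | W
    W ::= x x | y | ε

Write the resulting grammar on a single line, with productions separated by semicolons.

Start ::= z | W | ε; W ::= x x | y

Nullable nonterminals: {Start, W}.
ε ∈ L(G) since Start is nullable, so keep Start → ε.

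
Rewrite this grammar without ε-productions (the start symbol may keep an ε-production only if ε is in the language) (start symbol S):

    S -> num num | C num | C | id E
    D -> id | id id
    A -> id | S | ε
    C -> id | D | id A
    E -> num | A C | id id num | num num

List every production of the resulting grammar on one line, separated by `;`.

Nullable set = {A}.
ε ∉ L(G), so no ε-production is kept.
Expand every rule over subsets of its nullable positions: E → A C gives A C | C.

S -> num num | C num | C | id E; D -> id | id id; A -> id | S; C -> id | D | id A; E -> num | A C | C | id id num | num num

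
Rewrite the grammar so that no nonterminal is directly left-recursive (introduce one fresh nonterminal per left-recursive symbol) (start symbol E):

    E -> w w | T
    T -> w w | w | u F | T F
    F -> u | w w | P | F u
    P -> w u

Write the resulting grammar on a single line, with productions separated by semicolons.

E -> w w | T; T -> w w T' | w T' | u F T'; F -> u F' | w w F' | P F'; P -> w u; T' -> F T' | ε; F' -> u F' | ε

T, F are directly left-recursive.
For T: α = {F}, β = {w w, w, u F}. Rewrite as T → β T' and T' → α T' | ε.
For F: α = {u}, β = {u, w w, P}. Rewrite as F → β F' and F' → α F' | ε.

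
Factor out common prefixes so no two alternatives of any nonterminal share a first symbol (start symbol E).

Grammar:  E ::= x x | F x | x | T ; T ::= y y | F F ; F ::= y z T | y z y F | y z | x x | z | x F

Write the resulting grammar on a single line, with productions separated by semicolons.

E ::= F x | T | x E'; T ::= y y | F F; F ::= z | y z F' | x F''; E' ::= x | ε; F' ::= T | y F | ε; F'' ::= x | F

E has alternatives sharing prefix 'x': factor to E → x E' with E' → x | ε.
F has alternatives sharing prefix 'y z': factor to F → y z F' with F' → T | y F | ε.
F has alternatives sharing prefix 'x': factor to F → x F'' with F'' → x | F.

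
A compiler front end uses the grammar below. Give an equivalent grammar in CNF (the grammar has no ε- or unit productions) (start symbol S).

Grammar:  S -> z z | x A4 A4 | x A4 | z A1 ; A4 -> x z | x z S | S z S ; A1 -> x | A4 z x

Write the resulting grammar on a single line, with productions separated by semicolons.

Introduce a nonterminal for each terminal appearing in a rule of length ≥ 2: X1 → z, X2 → x.
Binarize each right-hand side of length ≥ 3 by chaining fresh nonterminals (Y1, Y2, …): affected rules were S → X2 A4 A4; A4 → X2 X1 S; A4 → S X1 S; A1 → A4 X1 X2.

S -> X1 X1 | X2 Y1 | X2 A4 | X1 A1; A4 -> X2 X1 | X2 Y2 | S Y3; A1 -> x | A4 Y4; X1 -> z; X2 -> x; Y1 -> A4 A4; Y2 -> X1 S; Y3 -> X1 S; Y4 -> X1 X2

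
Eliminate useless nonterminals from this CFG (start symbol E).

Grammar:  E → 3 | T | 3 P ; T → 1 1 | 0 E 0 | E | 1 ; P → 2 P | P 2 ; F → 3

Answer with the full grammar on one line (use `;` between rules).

E → 3 | T; T → 1 1 | 0 E 0 | E | 1

Generating nonterminals: {E, F, T}.
Reachable from E after that: {E, T}.
Removed useless symbols: {F, P} and every production mentioning them.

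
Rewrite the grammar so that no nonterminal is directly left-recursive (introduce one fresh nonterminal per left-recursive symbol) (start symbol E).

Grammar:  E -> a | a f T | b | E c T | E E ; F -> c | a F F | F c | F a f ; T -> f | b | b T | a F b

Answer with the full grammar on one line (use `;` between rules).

E, F are directly left-recursive.
For E: α = {c T, E}, β = {a, a f T, b}. Rewrite as E → β E' and E' → α E' | ε.
For F: α = {c, a f}, β = {c, a F F}. Rewrite as F → β F' and F' → α F' | ε.

E -> a E' | a f T E' | b E'; F -> c F' | a F F F'; T -> f | b | b T | a F b; E' -> c T E' | E E' | ε; F' -> c F' | a f F' | ε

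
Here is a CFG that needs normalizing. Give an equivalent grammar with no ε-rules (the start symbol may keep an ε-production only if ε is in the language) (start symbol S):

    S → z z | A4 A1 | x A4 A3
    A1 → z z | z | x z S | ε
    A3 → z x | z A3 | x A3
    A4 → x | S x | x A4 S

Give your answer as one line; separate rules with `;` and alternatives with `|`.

The nullable symbols are {A1}.
ε ∉ L(G), so no ε-production is kept.
Expand every rule over subsets of its nullable positions: S → A4 A1 gives A4 A1 | A4.

S → z z | A4 A1 | A4 | x A4 A3; A1 → z z | z | x z S; A3 → z x | z A3 | x A3; A4 → x | S x | x A4 S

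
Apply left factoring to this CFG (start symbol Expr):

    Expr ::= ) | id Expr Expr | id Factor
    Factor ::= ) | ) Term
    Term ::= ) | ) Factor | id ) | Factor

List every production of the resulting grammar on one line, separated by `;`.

Expr ::= ) | id Expr1; Factor ::= ) Factor1; Term ::= id ) | Factor | ) Term1; Expr1 ::= Expr Expr | Factor; Factor1 ::= ε | Term; Term1 ::= ε | Factor

Expr has alternatives sharing prefix 'id': factor to Expr → id Expr1 with Expr1 → Expr Expr | Factor.
Factor has alternatives sharing prefix ')': factor to Factor → ) Factor1 with Factor1 → ε | Term.
Term has alternatives sharing prefix ')': factor to Term → ) Term1 with Term1 → ε | Factor.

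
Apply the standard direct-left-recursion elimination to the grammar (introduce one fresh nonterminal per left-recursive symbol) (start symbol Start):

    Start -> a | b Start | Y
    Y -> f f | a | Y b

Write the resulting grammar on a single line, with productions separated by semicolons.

Y is directly left-recursive.
For Y: α = {b}, β = {f f, a}. Rewrite as Y → β Y1 and Y1 → α Y1 | ε.

Start -> a | b Start | Y; Y -> f f Y1 | a Y1; Y1 -> b Y1 | ε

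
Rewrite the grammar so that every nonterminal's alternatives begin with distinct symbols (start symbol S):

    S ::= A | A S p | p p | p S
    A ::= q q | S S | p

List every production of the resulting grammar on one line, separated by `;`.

S ::= A S' | p S''; A ::= q q | S S | p; S' ::= ε | S p; S'' ::= p | S

S has alternatives sharing prefix 'A': factor to S → A S' with S' → ε | S p.
S has alternatives sharing prefix 'p': factor to S → p S'' with S'' → p | S.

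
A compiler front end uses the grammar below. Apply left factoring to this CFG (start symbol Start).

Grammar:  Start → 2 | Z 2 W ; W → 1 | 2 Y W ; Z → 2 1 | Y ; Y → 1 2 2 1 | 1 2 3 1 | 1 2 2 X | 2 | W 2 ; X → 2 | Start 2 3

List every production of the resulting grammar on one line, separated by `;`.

Start → 2 | Z 2 W; W → 1 | 2 Y W; Z → 2 1 | Y; Y → 2 | W 2 | 1 2 Y1; X → 2 | Start 2 3; Y1 → 3 1 | 2 Y11; Y11 → 1 | X

Y has alternatives sharing prefix '1 2': factor to Y → 1 2 Y1 with Y1 → 2 1 | 3 1 | 2 X.
Y1 has alternatives sharing prefix '2': factor to Y1 → 2 Y11 with Y11 → 1 | X.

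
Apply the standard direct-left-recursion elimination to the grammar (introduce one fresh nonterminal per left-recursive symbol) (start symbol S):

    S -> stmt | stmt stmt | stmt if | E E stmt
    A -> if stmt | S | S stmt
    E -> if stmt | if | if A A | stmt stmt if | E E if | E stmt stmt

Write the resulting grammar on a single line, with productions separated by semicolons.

S -> stmt | stmt stmt | stmt if | E E stmt; A -> if stmt | S | S stmt; E -> if stmt E' | if E' | if A A E' | stmt stmt if E'; E' -> E if E' | stmt stmt E' | eps

Directly left-recursive nonterminal: E.
For E: α = {E if, stmt stmt}, β = {if stmt, if, if A A, stmt stmt if}. Rewrite as E → β E' and E' → α E' | ε.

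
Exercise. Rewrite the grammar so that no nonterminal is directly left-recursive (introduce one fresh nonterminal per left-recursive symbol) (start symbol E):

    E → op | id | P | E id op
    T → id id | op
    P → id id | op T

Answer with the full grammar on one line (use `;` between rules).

E → op E' | id E' | P E'; T → id id | op; P → id id | op T; E' → id op E' | ε

Left recursion appears on E.
For E: α = {id op}, β = {op, id, P}. Rewrite as E → β E' and E' → α E' | ε.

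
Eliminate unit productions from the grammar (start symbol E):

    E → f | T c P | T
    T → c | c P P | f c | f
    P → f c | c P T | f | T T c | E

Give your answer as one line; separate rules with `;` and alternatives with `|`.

Unit pairs: E ⇒* {T}; P ⇒* {E, T}.
For each unit pair (A, B), copy every non-unit production of B to A, then drop all unit productions.

E → f | T c P | c | c P P | f c; T → c | c P P | f c | f; P → f | T c P | f c | c P T | T T c | c | c P P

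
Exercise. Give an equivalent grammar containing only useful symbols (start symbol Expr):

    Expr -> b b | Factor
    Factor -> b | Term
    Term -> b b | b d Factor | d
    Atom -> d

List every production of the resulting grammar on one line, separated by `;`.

Generating nonterminals: {Atom, Expr, Factor, Term}.
Reachable from Expr after that: {Expr, Factor, Term}.
Removed useless symbols: {Atom} and every production mentioning them.

Expr -> b b | Factor; Factor -> b | Term; Term -> b b | b d Factor | d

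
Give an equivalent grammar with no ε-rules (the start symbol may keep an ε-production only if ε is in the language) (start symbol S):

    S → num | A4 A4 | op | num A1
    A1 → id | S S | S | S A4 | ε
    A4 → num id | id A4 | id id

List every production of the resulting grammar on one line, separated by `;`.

S → num | A4 A4 | op | num A1; A1 → id | S S | S | S A4; A4 → num id | id A4 | id id

Nullable nonterminals: {A1}.
ε ∉ L(G), so no ε-production is kept.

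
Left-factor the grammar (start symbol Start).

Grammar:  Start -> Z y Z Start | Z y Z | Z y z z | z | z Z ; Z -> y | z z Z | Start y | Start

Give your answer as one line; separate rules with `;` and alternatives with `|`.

Start -> Z y Start1 | z Start2; Z -> y | z z Z | Start Z1; Start1 -> z z | Z Start11; Start2 -> ε | Z; Z1 -> y | ε; Start11 -> Start | ε

Start has alternatives sharing prefix 'Z y': factor to Start → Z y Start1 with Start1 → Z Start | Z | z z.
Start has alternatives sharing prefix 'z': factor to Start → z Start2 with Start2 → ε | Z.
Z has alternatives sharing prefix 'Start': factor to Z → Start Z1 with Z1 → y | ε.
Start1 has alternatives sharing prefix 'Z': factor to Start1 → Z Start11 with Start11 → Start | ε.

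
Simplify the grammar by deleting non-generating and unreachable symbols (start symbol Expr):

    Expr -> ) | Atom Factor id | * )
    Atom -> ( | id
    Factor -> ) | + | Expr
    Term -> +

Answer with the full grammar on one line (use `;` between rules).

Generating nonterminals: {Atom, Expr, Factor, Term}.
Reachable from Expr after that: {Atom, Expr, Factor}.
Removed useless symbols: {Term} and every production mentioning them.

Expr -> ) | Atom Factor id | * ); Atom -> ( | id; Factor -> ) | + | Expr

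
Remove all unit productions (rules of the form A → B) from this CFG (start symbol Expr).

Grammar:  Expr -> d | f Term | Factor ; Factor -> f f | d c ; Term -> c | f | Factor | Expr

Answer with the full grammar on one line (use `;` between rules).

Unit pairs: Expr ⇒* {Factor}; Term ⇒* {Expr, Factor}.
For every A with A ⇒* B via unit rules, add B's non-unit alternatives to A; then delete every rule of the form X → Y.

Expr -> f f | d c | d | f Term; Factor -> f f | d c; Term -> c | f | f f | d c | d | f Term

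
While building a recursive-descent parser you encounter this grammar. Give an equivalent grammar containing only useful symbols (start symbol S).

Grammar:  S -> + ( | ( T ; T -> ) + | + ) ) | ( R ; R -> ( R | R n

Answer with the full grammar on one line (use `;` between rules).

Generating nonterminals: {S, T}.
Reachable from S after that: {S, T}.
Removed useless symbols: {R} and every production mentioning them.

S -> + ( | ( T; T -> ) + | + ) )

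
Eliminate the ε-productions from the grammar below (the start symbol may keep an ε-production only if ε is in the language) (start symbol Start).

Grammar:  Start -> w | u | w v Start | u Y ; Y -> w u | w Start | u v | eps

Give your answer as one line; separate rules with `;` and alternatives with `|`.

Start -> w | u | w v Start | u Y; Y -> w u | w Start | u v

Nullable nonterminals: {Y}.
ε ∉ L(G), so no ε-production is kept.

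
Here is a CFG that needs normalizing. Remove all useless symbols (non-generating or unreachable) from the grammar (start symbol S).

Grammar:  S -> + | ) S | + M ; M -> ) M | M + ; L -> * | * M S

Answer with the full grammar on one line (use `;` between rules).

Generating nonterminals: {L, S}.
Reachable from S after that: {S}.
Removed useless symbols: {L, M} and every production mentioning them.

S -> + | ) S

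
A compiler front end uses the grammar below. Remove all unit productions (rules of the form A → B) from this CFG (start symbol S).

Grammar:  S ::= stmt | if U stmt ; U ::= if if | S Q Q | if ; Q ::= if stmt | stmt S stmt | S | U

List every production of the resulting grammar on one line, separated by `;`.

S ::= stmt | if U stmt; U ::= if if | S Q Q | if; Q ::= if if | S Q Q | if | stmt | if U stmt | if stmt | stmt S stmt

Unit pairs: Q ⇒* {S, U}.
For each unit pair (A, B), copy every non-unit production of B to A, then drop all unit productions.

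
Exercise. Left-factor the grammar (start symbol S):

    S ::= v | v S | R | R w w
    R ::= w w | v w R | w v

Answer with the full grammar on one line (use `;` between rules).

S has alternatives sharing prefix 'v': factor to S → v S' with S' → ε | S.
S has alternatives sharing prefix 'R': factor to S → R S'' with S'' → ε | w w.
R has alternatives sharing prefix 'w': factor to R → w R' with R' → w | v.

S ::= v S' | R S''; R ::= v w R | w R'; S' ::= ε | S; S'' ::= ε | w w; R' ::= w | v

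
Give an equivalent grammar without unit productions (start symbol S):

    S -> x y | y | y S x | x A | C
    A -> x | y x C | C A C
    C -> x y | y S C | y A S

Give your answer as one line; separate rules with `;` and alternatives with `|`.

Unit pairs: S ⇒* {C}.
For every A with A ⇒* B via unit rules, add B's non-unit alternatives to A; then delete every rule of the form X → Y.

S -> x y | y S C | y A S | y | y S x | x A; A -> x | y x C | C A C; C -> x y | y S C | y A S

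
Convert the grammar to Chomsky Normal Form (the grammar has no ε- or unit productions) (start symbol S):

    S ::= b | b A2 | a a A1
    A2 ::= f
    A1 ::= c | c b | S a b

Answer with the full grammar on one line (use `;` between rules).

Introduce a nonterminal for each terminal appearing in a rule of length ≥ 2: X1 → b, X2 → a, X3 → c.
Binarize each right-hand side of length ≥ 3 by chaining fresh nonterminals (Y1, Y2, …): affected rules were S → X2 X2 A1; A1 → S X2 X1.

S ::= b | X1 A2 | X2 Y1; A2 ::= f; A1 ::= c | X3 X1 | S Y2; X1 ::= b; X2 ::= a; X3 ::= c; Y1 ::= X2 A1; Y2 ::= X2 X1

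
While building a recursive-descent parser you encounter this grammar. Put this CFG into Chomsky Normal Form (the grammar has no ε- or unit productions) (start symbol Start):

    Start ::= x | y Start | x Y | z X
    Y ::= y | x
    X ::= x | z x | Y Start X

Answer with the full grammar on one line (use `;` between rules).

Start ::= x | X1 Start | X2 Y | X3 X; Y ::= y | x; X ::= x | X3 X2 | Y Y1; X1 ::= y; X2 ::= x; X3 ::= z; Y1 ::= Start X

Introduce a nonterminal for each terminal appearing in a rule of length ≥ 2: X1 → y, X2 → x, X3 → z.
Binarize each right-hand side of length ≥ 3 by chaining fresh nonterminals (Y1, Y2, …): affected rules were X → Y Start X.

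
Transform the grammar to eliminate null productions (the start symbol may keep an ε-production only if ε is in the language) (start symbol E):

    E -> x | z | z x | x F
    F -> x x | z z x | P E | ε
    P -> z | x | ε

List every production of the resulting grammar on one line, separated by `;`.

The nullable symbols are {F, P}.
ε ∉ L(G), so no ε-production is kept.
Expand every rule over subsets of its nullable positions: F → P E gives P E | E.

E -> x | z | z x | x F; F -> x x | z z x | P E | E; P -> z | x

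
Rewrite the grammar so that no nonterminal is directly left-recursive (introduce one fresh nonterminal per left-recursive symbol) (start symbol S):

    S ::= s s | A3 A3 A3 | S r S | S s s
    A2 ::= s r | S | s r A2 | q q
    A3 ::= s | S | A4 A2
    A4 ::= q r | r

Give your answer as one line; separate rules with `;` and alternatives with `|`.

S ::= s s S' | A3 A3 A3 S'; A2 ::= s r | S | s r A2 | q q; A3 ::= s | S | A4 A2; A4 ::= q r | r; S' ::= r S S' | s s S' | ε

Left recursion appears on S.
For S: α = {r S, s s}, β = {s s, A3 A3 A3}. Rewrite as S → β S' and S' → α S' | ε.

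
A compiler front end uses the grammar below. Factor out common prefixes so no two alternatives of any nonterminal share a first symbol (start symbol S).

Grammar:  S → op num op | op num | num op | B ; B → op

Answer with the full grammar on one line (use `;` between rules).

S has alternatives sharing prefix 'op num': factor to S → op num S' with S' → op | ε.

S → num op | B | op num S'; B → op; S' → op | ε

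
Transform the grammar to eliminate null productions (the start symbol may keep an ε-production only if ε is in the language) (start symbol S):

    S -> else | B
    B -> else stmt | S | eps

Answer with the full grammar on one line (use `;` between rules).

S -> else | B | eps; B -> else stmt | S

Nullable nonterminals: {B, S}.
ε ∈ L(G) since S is nullable, so keep S → ε.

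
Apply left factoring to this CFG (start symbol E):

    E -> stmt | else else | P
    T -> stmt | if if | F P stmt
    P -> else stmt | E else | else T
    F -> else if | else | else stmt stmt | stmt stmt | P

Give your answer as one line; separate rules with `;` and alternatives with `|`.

E -> stmt | else else | P; T -> stmt | if if | F P stmt; P -> E else | else P'; F -> stmt stmt | P | else F'; P' -> stmt | T; F' -> if | epsilon | stmt stmt

P has alternatives sharing prefix 'else': factor to P → else P' with P' → stmt | T.
F has alternatives sharing prefix 'else': factor to F → else F' with F' → if | ε | stmt stmt.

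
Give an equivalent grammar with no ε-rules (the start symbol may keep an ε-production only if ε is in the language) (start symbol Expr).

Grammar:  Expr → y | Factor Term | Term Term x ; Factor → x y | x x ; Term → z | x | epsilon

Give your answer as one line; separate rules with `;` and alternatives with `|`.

Expr → y | Factor Term | Factor | Term Term x | Term x | x; Factor → x y | x x; Term → z | x

The nullable symbols are {Term}.
ε ∉ L(G), so no ε-production is kept.
For each production, add variants omitting each subset of nullable occurrences: Expr → Factor Term gives Factor Term | Factor. Expr → Term Term x gives Term Term x | Term x | x.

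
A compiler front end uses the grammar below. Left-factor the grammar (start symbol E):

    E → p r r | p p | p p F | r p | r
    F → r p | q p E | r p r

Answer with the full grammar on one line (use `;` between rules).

E → p E' | r E''; F → q p E | r p F'; E' → r r | p E'''; E'' → p | ε; F' → ε | r; E''' → ε | F

E has alternatives sharing prefix 'p': factor to E → p E' with E' → r r | p | p F.
E has alternatives sharing prefix 'r': factor to E → r E'' with E'' → p | ε.
F has alternatives sharing prefix 'r p': factor to F → r p F' with F' → ε | r.
E' has alternatives sharing prefix 'p': factor to E' → p E''' with E''' → ε | F.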